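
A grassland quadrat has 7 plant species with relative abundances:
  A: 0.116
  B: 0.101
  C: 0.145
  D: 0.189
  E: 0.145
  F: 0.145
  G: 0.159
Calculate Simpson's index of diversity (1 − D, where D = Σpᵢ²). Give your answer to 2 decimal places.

0.85

D = 0.116² + 0.101² + 0.145² + 0.189² + 0.145² + 0.145² + 0.159² = 0.0135 + 0.0102 + 0.0210 + 0.0357 + 0.0210 + 0.0210 + 0.0253 = 0.1477 (working shown to 4 dp, full precision carried).
So 1 − D = 0.8523, i.e. 0.85 to 2 decimal places.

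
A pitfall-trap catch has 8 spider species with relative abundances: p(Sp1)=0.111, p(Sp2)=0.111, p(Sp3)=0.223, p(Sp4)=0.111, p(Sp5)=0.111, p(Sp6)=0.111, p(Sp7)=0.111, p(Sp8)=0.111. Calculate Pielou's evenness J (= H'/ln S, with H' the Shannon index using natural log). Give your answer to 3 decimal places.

H' = −Σ pᵢ ln pᵢ = −((-0.24400) + (-0.24400) + (-0.33463) + (-0.24400) + (-0.24400) + (-0.24400) + (-0.24400) + (-0.24400)) = 2.04265 (working shown to 5 dp, full precision carried).
With S = 8 species, ln S = 2.07944, so J = 2.04265/2.07944 = 0.98231, i.e. 0.982 to 3 decimal places.

0.982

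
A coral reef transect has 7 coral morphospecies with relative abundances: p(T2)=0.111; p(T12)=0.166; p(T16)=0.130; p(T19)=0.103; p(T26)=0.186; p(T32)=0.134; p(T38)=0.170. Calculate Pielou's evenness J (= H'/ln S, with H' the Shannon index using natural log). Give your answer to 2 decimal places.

H' = −Σ pᵢ ln pᵢ = −((-0.2440) + (-0.2981) + (-0.2652) + (-0.2341) + (-0.3129) + (-0.2693) + (-0.3012)) = 1.9249 (working shown to 4 dp, full precision carried).
With S = 7 species, ln S = 1.9459, so J = 1.9249/1.9459 = 0.9892, i.e. 0.99 to 2 decimal places.

0.99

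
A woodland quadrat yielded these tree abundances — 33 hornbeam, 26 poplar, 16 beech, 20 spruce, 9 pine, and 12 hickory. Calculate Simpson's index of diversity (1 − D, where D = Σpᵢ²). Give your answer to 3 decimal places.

Total N = 33+26+16+20+9+12 = 116, so the proportions are 0.28448, 0.22414, 0.13793, 0.17241, 0.07759, 0.10345 (working shown to 5 dp, full precision carried).
D = 0.28448² + 0.22414² + 0.13793² + 0.17241² + 0.07759² + 0.10345² = 0.08093 + 0.05024 + 0.01902 + 0.02973 + 0.00602 + 0.01070 = 0.19664.
So 1 − D = 0.80336, i.e. 0.803 to 3 decimal places.

0.803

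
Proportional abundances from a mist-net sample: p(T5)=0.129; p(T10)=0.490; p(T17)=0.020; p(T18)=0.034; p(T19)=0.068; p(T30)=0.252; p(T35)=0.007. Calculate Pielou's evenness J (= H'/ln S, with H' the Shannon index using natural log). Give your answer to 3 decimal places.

0.705

H' = −Σ pᵢ ln pᵢ = −((-0.26418) + (-0.34954) + (-0.07824) + (-0.11497) + (-0.18280) + (-0.34734) + (-0.03473)) = 1.37181 (working shown to 5 dp, full precision carried).
With S = 7 species, ln S = 1.94591, so J = 1.37181/1.94591 = 0.70497, i.e. 0.705 to 3 decimal places.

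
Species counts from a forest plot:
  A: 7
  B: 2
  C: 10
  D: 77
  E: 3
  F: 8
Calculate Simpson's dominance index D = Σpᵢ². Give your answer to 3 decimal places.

Total N = 7+2+10+77+3+8 = 107, so the proportions are 0.06542, 0.01869, 0.09346, 0.71963, 0.02804, 0.07477 (working shown to 5 dp, full precision carried).
D = 0.06542² + 0.01869² + 0.09346² + 0.71963² + 0.02804² + 0.07477² = 0.00428 + 0.00035 + 0.00873 + 0.51786 + 0.00079 + 0.00559 = 0.53760.
To 3 decimal places, D = 0.538.

0.538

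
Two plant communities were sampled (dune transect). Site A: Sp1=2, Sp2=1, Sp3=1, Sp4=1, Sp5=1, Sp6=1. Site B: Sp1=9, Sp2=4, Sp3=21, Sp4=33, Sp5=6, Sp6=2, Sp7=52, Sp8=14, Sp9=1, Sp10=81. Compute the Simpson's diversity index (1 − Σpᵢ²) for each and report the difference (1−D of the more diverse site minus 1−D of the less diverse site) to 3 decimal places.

Site A: N=7, proportions 0.28571, 0.14286, 0.14286, 0.14286, 0.14286, 0.14286, giving 1−D = 0.81633 (working shown to 5 dp, full precision carried).
Site B: N=223, proportions 0.04036, 0.01794, 0.09417, 0.14798, 0.02691, 0.00897, 0.23318, 0.06278, 0.00448, 0.36323, giving 1−D = 0.77621.
Difference = |0.81633 − 0.77621| = 0.04012, i.e. 0.040 to 3 decimal places.

0.040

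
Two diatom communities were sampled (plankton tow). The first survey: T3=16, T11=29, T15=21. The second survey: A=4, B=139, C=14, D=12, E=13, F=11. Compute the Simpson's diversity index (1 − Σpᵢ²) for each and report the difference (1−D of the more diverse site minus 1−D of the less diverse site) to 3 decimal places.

0.183

The first survey: N=66, proportions 0.242424, 0.439394, 0.318182, giving 1−D = 0.646924 (working shown to 6 dp, full precision carried).
The second survey: N=193, proportions 0.020725, 0.720207, 0.072539, 0.062176, 0.067358, 0.056995, giving 1−D = 0.463959.
Difference = |0.646924 − 0.463959| = 0.182965, i.e. 0.183 to 3 decimal places.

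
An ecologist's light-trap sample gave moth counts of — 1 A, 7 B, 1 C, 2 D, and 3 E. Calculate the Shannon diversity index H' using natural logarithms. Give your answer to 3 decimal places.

1.332

Total N = 1+7+1+2+3 = 14, so the proportions are 0.07143, 0.5, 0.07143, 0.14286, 0.21429 (working shown to 5 dp, full precision carried).
Each pᵢ ln pᵢ term: 0.07143×(-2.63906)=-0.18850, 0.5×(-0.69315)=-0.34657, 0.07143×(-2.63906)=-0.18850, 0.14286×(-1.94591)=-0.27799, 0.21429×(-1.54045)=-0.33010.
Sum = -1.33166, so H' = 1.332.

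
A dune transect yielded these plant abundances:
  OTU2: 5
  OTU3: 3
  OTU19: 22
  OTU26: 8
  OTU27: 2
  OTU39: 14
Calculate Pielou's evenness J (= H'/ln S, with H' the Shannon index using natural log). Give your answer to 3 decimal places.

Total N = 5+3+22+8+2+14 = 54, so the proportions are 0.09259, 0.05556, 0.40741, 0.14815, 0.03704, 0.25926 (working shown to 5 dp, full precision carried).
H' = −Σ pᵢ ln pᵢ = −((-0.22033) + (-0.16058) + (-0.36583) + (-0.28290) + (-0.12207) + (-0.34998)) = 1.50168.
With S = 6 species, ln S = 1.79176, so J = 1.50168/1.79176 = 0.83810, i.e. 0.838 to 3 decimal places.

0.838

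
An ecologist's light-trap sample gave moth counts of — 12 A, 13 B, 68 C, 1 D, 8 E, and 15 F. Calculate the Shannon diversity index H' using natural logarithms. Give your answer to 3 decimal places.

Total N = 12+13+68+1+8+15 = 117, so the proportions are 0.10256, 0.11111, 0.5812, 0.00855, 0.06838, 0.12821 (working shown to 5 dp, full precision carried).
Each pᵢ ln pᵢ term: 0.10256×(-2.27727)=-0.23357, 0.11111×(-2.19722)=-0.24414, 0.5812×(-0.54267)=-0.31540, 0.00855×(-4.76217)=-0.04070, 0.06838×(-2.68273)=-0.18343, 0.12821×(-2.05412)=-0.26335.
Sum = -1.28058, so H' = 1.281.

1.281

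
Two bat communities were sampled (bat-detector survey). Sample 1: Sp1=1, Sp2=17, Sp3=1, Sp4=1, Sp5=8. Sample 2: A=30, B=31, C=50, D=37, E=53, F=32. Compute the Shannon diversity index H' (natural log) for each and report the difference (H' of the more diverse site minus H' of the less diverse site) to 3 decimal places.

Sample 1: N=28, proportions 0.03571, 0.60714, 0.03571, 0.03571, 0.28571, giving H' = 1.01791 (working shown to 5 dp, full precision carried).
Sample 2: N=233, proportions 0.12876, 0.13305, 0.21459, 0.1588, 0.22747, 0.13734, giving H' = 1.76424.
Difference = |1.01791 − 1.76424| = 0.74633, i.e. 0.746 to 3 decimal places.

0.746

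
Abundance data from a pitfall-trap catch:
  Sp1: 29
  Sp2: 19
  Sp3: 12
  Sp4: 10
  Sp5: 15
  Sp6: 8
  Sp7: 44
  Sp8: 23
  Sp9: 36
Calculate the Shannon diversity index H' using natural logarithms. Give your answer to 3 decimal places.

Total N = 29+19+12+10+15+8+44+23+36 = 196, so the proportions are 0.14796, 0.09694, 0.06122, 0.05102, 0.07653, 0.04082, 0.22449, 0.11735, 0.18367 (working shown to 5 dp, full precision carried).
Each pᵢ ln pᵢ term: 0.14796×(-1.91082)=-0.28272, 0.09694×(-2.33368)=-0.22622, 0.06122×(-2.79321)=-0.17101, 0.05102×(-2.97553)=-0.15181, 0.07653×(-2.57006)=-0.19669, 0.04082×(-3.19867)=-0.13056, 0.22449×(-1.49393)=-0.33537, 0.11735×(-2.14262)=-0.25143, 0.18367×(-1.69460)=-0.31125.
Sum = -2.05707, so H' = 2.057.

2.057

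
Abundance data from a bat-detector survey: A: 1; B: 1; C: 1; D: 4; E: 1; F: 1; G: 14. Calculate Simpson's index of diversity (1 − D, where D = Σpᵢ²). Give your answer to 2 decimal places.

Total N = 1+1+1+4+1+1+14 = 23, so the proportions are 0.0435, 0.0435, 0.0435, 0.1739, 0.0435, 0.0435, 0.6087 (working shown to 4 dp, full precision carried).
D = 0.0435² + 0.0435² + 0.0435² + 0.1739² + 0.0435² + 0.0435² + 0.6087² = 0.0019 + 0.0019 + 0.0019 + 0.0302 + 0.0019 + 0.0019 + 0.3705 = 0.4102.
So 1 − D = 0.5898, i.e. 0.59 to 2 decimal places.

0.59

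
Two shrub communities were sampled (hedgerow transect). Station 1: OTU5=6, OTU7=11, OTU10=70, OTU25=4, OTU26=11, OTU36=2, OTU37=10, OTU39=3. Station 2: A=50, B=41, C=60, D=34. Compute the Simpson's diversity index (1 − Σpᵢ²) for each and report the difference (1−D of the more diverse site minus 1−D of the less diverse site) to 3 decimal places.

Station 1: N=117, proportions 0.05128, 0.09402, 0.59829, 0.03419, 0.09402, 0.01709, 0.08547, 0.02564, giving 1−D = 0.61232 (working shown to 5 dp, full precision carried).
Station 2: N=185, proportions 0.27027, 0.22162, 0.32432, 0.18378, giving 1−D = 0.73888.
Difference = |0.61232 − 0.73888| = 0.12656, i.e. 0.127 to 3 decimal places.

0.127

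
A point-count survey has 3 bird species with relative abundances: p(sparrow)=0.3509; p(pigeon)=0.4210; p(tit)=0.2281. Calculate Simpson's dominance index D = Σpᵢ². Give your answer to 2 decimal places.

0.35

D = 0.3509² + 0.421² + 0.2281² = 0.1231 + 0.1772 + 0.0520 = 0.3524 (working shown to 4 dp, full precision carried).
To 2 decimal places, D = 0.35.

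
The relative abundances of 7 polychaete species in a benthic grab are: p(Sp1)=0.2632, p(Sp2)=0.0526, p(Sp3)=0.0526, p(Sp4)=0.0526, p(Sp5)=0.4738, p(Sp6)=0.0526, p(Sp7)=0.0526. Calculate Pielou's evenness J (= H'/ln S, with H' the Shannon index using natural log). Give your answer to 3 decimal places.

0.760

H' = −Σ pᵢ ln pᵢ = −((-0.35133) + (-0.15491) + (-0.15491) + (-0.15491) + (-0.35391) + (-0.15491) + (-0.15491)) = 1.47979 (working shown to 5 dp, full precision carried).
With S = 7 species, ln S = 1.94591, so J = 1.47979/1.94591 = 0.76046, i.e. 0.760 to 3 decimal places.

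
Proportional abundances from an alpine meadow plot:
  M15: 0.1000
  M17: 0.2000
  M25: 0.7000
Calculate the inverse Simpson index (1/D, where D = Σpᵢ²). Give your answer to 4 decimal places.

D = 0.1² + 0.2² + 0.7² = 0.0100000 + 0.0400000 + 0.4900000 = 0.5400000 (working shown to 7 dp, full precision carried).
So 1/D = 1.851852, i.e. 1.8519 to 4 decimal places.

1.8519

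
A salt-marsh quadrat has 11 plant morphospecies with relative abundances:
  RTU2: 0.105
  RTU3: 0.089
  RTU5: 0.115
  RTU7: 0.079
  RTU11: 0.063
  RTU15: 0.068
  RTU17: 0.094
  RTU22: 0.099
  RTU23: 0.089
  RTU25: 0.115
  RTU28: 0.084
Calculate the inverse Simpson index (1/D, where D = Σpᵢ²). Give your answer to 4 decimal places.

D = 0.105² + 0.089² + 0.115² + 0.079² + 0.063² + 0.068² + 0.094² + 0.099² + 0.089² + 0.115² + 0.084² = 0.011025000 + 0.007921000 + 0.013225000 + 0.006241000 + 0.003969000 + 0.004624000 + 0.008836000 + 0.009801000 + 0.007921000 + 0.013225000 + 0.007056000 = 0.093844000 (working shown to 9 dp, full precision carried).
So 1/D = 10.655982, i.e. 10.6560 to 4 decimal places.

10.6560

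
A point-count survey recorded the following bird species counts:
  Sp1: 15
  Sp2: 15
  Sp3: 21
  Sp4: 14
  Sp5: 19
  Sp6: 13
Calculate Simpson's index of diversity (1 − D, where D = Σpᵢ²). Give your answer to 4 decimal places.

Total N = 15+15+21+14+19+13 = 97, so the proportions are 0.154639, 0.154639, 0.216495, 0.14433, 0.195876, 0.134021 (working shown to 6 dp, full precision carried).
D = 0.154639² + 0.154639² + 0.216495² + 0.14433² + 0.195876² + 0.134021² = 0.023913 + 0.023913 + 0.046870 + 0.020831 + 0.038368 + 0.017962 = 0.171857.
So 1 − D = 0.828143, i.e. 0.8281 to 4 decimal places.

0.8281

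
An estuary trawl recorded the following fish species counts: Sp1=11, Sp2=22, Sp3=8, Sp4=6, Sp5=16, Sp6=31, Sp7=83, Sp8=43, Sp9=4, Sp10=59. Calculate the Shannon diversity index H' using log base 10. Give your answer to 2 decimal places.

0.84

Total N = 11+22+8+6+16+31+83+43+4+59 = 283, so the proportions are 0.0389, 0.0777, 0.0283, 0.0212, 0.0565, 0.1095, 0.2933, 0.1519, 0.0141, 0.2085 (working shown to 4 dp, full precision carried).
Each pᵢ log₁₀ pᵢ term: 0.0389×(-1.4104)=-0.0548, 0.0777×(-1.1094)=-0.0862, 0.0283×(-1.5487)=-0.0438, 0.0212×(-1.6736)=-0.0355, 0.0565×(-1.2477)=-0.0705, 0.1095×(-0.9604)=-0.1052, 0.2933×(-0.5327)=-0.1562, 0.1519×(-0.8183)=-0.1243, 0.0141×(-1.8497)=-0.0261, 0.2085×(-0.6809)=-0.1420.
Sum = -0.8447, so H' = 0.84.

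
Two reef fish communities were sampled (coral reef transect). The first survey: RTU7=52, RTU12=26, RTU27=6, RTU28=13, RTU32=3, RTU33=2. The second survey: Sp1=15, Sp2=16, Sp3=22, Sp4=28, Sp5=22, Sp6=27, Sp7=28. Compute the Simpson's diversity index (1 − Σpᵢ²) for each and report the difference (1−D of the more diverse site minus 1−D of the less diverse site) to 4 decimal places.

0.1958

The first survey: N=102, proportions 0.5098039, 0.254902, 0.0588235, 0.127451, 0.0294118, 0.0196078, giving 1−D = 0.6541715 (working shown to 7 dp, full precision carried).
The second survey: N=158, proportions 0.0949367, 0.1012658, 0.1392405, 0.1772152, 0.1392405, 0.1708861, 0.1772152, giving 1−D = 0.8499439.
Difference = |0.6541715 − 0.8499439| = 0.1957724, i.e. 0.1958 to 4 decimal places.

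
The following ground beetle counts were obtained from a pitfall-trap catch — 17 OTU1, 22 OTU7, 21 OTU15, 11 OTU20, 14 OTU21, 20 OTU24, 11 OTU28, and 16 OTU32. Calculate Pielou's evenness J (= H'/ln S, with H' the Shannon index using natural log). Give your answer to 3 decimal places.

Total N = 17+22+21+11+14+20+11+16 = 132, so the proportions are 0.12879, 0.16667, 0.15909, 0.08333, 0.10606, 0.15152, 0.08333, 0.12121 (working shown to 5 dp, full precision carried).
H' = −Σ pᵢ ln pᵢ = −((-0.26396) + (-0.29863) + (-0.29245) + (-0.20708) + (-0.23797) + (-0.28592) + (-0.20708) + (-0.25578)) = 2.04887.
With S = 8 species, ln S = 2.07944, so J = 2.04887/2.07944 = 0.98530, i.e. 0.985 to 3 decimal places.

0.985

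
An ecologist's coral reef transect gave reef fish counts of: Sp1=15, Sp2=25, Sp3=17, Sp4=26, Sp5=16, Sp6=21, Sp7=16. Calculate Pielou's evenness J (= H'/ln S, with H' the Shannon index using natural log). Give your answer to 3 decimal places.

Total N = 15+25+17+26+16+21+16 = 136, so the proportions are 0.11029, 0.18382, 0.125, 0.19118, 0.11765, 0.15441, 0.11765 (working shown to 5 dp, full precision carried).
H' = −Σ pᵢ ln pᵢ = −((-0.24315) + (-0.31136) + (-0.25993) + (-0.31631) + (-0.25177) + (-0.28846) + (-0.25177)) = 1.92276.
With S = 7 species, ln S = 1.94591, so J = 1.92276/1.94591 = 0.98810, i.e. 0.988 to 3 decimal places.

0.988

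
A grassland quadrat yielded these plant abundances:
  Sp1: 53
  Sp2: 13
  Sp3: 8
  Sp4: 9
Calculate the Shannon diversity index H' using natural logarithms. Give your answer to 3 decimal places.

1.043

Total N = 53+13+8+9 = 83, so the proportions are 0.63855, 0.15663, 0.09639, 0.10843 (working shown to 5 dp, full precision carried).
Each pᵢ ln pᵢ term: 0.63855×(-0.44855)=-0.28642, 0.15663×(-1.85389)=-0.29037, 0.09639×(-2.33940)=-0.22548, 0.10843×(-2.22162)=-0.24090.
Sum = -1.04317, so H' = 1.043.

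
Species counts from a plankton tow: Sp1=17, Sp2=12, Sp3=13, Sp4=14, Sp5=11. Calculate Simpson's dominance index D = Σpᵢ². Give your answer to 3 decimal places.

Total N = 17+12+13+14+11 = 67, so the proportions are 0.25373, 0.1791, 0.19403, 0.20896, 0.16418 (working shown to 5 dp, full precision carried).
D = 0.25373² + 0.1791² + 0.19403² + 0.20896² + 0.16418² = 0.06438 + 0.03208 + 0.03765 + 0.04366 + 0.02695 = 0.20472.
To 3 decimal places, D = 0.205.

0.205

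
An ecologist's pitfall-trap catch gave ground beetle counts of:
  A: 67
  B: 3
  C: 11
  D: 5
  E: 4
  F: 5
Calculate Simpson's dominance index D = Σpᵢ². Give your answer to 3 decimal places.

0.519

Total N = 67+3+11+5+4+5 = 95, so the proportions are 0.70526, 0.03158, 0.11579, 0.05263, 0.04211, 0.05263 (working shown to 5 dp, full precision carried).
D = 0.70526² + 0.03158² + 0.11579² + 0.05263² + 0.04211² + 0.05263² = 0.49740 + 0.00100 + 0.01341 + 0.00277 + 0.00177 + 0.00277 = 0.51911.
To 3 decimal places, D = 0.519.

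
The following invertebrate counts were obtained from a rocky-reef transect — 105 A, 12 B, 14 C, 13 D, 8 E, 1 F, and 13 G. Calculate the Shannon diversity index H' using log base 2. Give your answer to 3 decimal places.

Total N = 105+12+14+13+8+1+13 = 166, so the proportions are 0.63253, 0.07229, 0.08434, 0.07831, 0.04819, 0.00602, 0.07831 (working shown to 5 dp, full precision carried).
Each pᵢ log₂ pᵢ term: 0.63253×(-0.66079)=-0.41797, 0.07229×(-3.79008)=-0.27398, 0.08434×(-3.56768)=-0.30089, 0.07831×(-3.67460)=-0.28777, 0.04819×(-4.37504)=-0.21085, 0.00602×(-7.37504)=-0.04443, 0.07831×(-3.67460)=-0.28777.
Sum = -1.82366, so H' = 1.824.

1.824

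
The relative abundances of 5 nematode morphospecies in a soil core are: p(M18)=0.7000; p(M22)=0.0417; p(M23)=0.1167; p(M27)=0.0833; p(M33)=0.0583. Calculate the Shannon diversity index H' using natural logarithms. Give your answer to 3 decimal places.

Each pᵢ ln pᵢ term (working shown to 5 dp, full precision carried): 0.7×(-0.35667)=-0.24967, 0.0417×(-3.17725)=-0.13249, 0.1167×(-2.14815)=-0.25069, 0.0833×(-2.48531)=-0.20703, 0.0583×(-2.84215)=-0.16570.
Sum = -1.00558, so H' = 1.006.

1.006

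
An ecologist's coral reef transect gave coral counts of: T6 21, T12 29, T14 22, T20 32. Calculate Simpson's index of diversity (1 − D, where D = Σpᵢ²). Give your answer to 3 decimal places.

Total N = 21+29+22+32 = 104, so the proportions are 0.20192, 0.27885, 0.21154, 0.30769 (working shown to 5 dp, full precision carried).
D = 0.20192² + 0.27885² + 0.21154² + 0.30769² = 0.04077 + 0.07776 + 0.04475 + 0.09467 = 0.25795.
So 1 − D = 0.74205, i.e. 0.742 to 3 decimal places.

0.742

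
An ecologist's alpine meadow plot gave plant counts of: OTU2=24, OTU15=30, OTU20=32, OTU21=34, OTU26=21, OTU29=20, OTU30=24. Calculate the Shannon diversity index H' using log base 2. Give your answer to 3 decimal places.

Total N = 24+30+32+34+21+20+24 = 185, so the proportions are 0.12973, 0.16216, 0.17297, 0.18378, 0.11351, 0.10811, 0.12973 (working shown to 5 dp, full precision carried).
Each pᵢ log₂ pᵢ term: 0.12973×(-2.94642)=-0.38224, 0.16216×(-2.62449)=-0.42559, 0.17297×(-2.53138)=-0.43786, 0.18378×(-2.44392)=-0.44915, 0.11351×(-3.13906)=-0.35633, 0.10811×(-3.20945)=-0.34697, 0.12973×(-2.94642)=-0.38224.
Sum = -2.78038, so H' = 2.780.

2.780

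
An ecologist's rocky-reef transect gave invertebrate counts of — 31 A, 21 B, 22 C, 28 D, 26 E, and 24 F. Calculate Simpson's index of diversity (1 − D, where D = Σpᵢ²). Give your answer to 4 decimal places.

Total N = 31+21+22+28+26+24 = 152, so the proportions are 0.203947, 0.138158, 0.144737, 0.184211, 0.171053, 0.157895 (working shown to 6 dp, full precision carried).
D = 0.203947² + 0.138158² + 0.144737² + 0.184211² + 0.171053² + 0.157895² = 0.041595 + 0.019088 + 0.020949 + 0.033934 + 0.029259 + 0.024931 = 0.169754.
So 1 − D = 0.830246, i.e. 0.8302 to 4 decimal places.

0.8302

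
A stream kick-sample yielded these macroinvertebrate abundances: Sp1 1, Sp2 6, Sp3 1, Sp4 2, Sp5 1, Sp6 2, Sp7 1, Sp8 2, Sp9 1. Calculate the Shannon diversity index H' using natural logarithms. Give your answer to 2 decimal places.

Total N = 1+6+1+2+1+2+1+2+1 = 17, so the proportions are 0.0588, 0.3529, 0.0588, 0.1176, 0.0588, 0.1176, 0.0588, 0.1176, 0.0588 (working shown to 4 dp, full precision carried).
Each pᵢ ln pᵢ term: 0.0588×(-2.8332)=-0.1667, 0.3529×(-1.0415)=-0.3676, 0.0588×(-2.8332)=-0.1667, 0.1176×(-2.1401)=-0.2518, 0.0588×(-2.8332)=-0.1667, 0.1176×(-2.1401)=-0.2518, 0.0588×(-2.8332)=-0.1667, 0.1176×(-2.1401)=-0.2518, 0.0588×(-2.8332)=-0.1667.
Sum = -1.9562, so H' = 1.96.

1.96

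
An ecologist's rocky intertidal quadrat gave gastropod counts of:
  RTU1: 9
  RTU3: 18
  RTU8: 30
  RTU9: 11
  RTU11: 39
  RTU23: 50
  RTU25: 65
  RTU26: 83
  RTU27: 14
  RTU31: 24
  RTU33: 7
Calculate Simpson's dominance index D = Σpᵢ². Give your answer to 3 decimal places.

Total N = 9+18+30+11+39+50+65+83+14+24+7 = 350, so the proportions are 0.02571, 0.05143, 0.08571, 0.03143, 0.11143, 0.14286, 0.18571, 0.23714, 0.04, 0.06857, 0.02 (working shown to 5 dp, full precision carried).
D = 0.02571² + 0.05143² + 0.08571² + 0.03143² + 0.11143² + 0.14286² + 0.18571² + 0.23714² + 0.04² + 0.06857² + 0.02² = 0.00066 + 0.00264 + 0.00735 + 0.00099 + 0.01242 + 0.02041 + 0.03449 + 0.05624 + 0.00160 + 0.00470 + 0.00040 = 0.14189.
To 3 decimal places, D = 0.142.

0.142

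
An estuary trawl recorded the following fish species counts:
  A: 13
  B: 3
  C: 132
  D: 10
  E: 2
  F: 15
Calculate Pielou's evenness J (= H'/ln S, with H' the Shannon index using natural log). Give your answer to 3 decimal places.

Total N = 13+3+132+10+2+15 = 175, so the proportions are 0.07429, 0.01714, 0.75429, 0.05714, 0.01143, 0.08571 (working shown to 5 dp, full precision carried).
H' = −Σ pᵢ ln pᵢ = −((-0.19313) + (-0.06971) + (-0.21270) + (-0.16355) + (-0.05110) + (-0.21058)) = 0.90077.
With S = 6 species, ln S = 1.79176, so J = 0.90077/1.79176 = 0.50273, i.e. 0.503 to 3 decimal places.

0.503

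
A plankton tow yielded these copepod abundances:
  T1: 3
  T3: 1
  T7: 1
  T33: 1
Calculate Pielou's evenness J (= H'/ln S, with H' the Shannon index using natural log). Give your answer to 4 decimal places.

Total N = 3+1+1+1 = 6, so the proportions are 0.5, 0.166667, 0.166667, 0.166667 (working shown to 6 dp, full precision carried).
H' = −Σ pᵢ ln pᵢ = −((-0.346574) + (-0.298627) + (-0.298627) + (-0.298627)) = 1.242453.
With S = 4 species, ln S = 1.386294, so J = 1.242453/1.386294 = 0.896241, i.e. 0.8962 to 4 decimal places.

0.8962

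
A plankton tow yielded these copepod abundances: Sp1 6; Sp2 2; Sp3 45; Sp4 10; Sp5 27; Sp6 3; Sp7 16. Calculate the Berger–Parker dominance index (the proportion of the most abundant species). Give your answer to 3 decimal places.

Total N = 6+2+45+10+27+3+16 = 109, so the proportions are 0.05505, 0.01835, 0.41284, 0.09174, 0.24771, 0.02752, 0.14679 (working shown to 5 dp, full precision carried).
The largest proportion is 0.41284, i.e. d = 0.413 to 3 decimal places.

0.413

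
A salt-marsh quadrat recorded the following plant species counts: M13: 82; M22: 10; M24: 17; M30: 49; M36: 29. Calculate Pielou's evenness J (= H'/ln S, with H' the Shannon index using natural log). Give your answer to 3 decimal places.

Total N = 82+10+17+49+29 = 187, so the proportions are 0.4385, 0.05348, 0.09091, 0.26203, 0.15508 (working shown to 5 dp, full precision carried).
H' = −Σ pᵢ ln pᵢ = −((-0.36150) + (-0.15661) + (-0.21799) + (-0.35094) + (-0.28904)) = 1.37607.
With S = 5 species, ln S = 1.60944, so J = 1.37607/1.60944 = 0.85500, i.e. 0.855 to 3 decimal places.

0.855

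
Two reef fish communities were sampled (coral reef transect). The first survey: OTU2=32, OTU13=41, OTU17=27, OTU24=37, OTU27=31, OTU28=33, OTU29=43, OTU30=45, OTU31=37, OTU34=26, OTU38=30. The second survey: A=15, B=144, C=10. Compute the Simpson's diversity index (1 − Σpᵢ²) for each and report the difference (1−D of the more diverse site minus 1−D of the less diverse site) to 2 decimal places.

0.64

The first survey: N=382, proportions 0.0838, 0.1073, 0.0707, 0.0969, 0.0812, 0.0864, 0.1126, 0.1178, 0.0969, 0.0681, 0.0785, giving 1−D = 0.9063 (working shown to 4 dp, full precision carried).
The second survey: N=169, proportions 0.0888, 0.8521, 0.0592, giving 1−D = 0.2626.
Difference = |0.9063 − 0.2626| = 0.6437, i.e. 0.64 to 2 decimal places.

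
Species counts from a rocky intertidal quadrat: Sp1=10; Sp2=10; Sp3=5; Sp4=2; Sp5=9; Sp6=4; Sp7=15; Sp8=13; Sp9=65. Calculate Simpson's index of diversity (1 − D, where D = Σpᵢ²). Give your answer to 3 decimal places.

Total N = 10+10+5+2+9+4+15+13+65 = 133, so the proportions are 0.07519, 0.07519, 0.03759, 0.01504, 0.06767, 0.03008, 0.11278, 0.09774, 0.48872 (working shown to 5 dp, full precision carried).
D = 0.07519² + 0.07519² + 0.03759² + 0.01504² + 0.06767² + 0.03008² + 0.11278² + 0.09774² + 0.48872² = 0.00565 + 0.00565 + 0.00141 + 0.00023 + 0.00458 + 0.00090 + 0.01272 + 0.00955 + 0.23885 = 0.27955.
So 1 − D = 0.72045, i.e. 0.720 to 3 decimal places.

0.720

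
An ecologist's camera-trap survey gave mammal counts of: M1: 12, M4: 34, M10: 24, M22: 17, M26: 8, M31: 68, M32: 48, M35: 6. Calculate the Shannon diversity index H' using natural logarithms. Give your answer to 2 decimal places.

Total N = 12+34+24+17+8+68+48+6 = 217, so the proportions are 0.0553, 0.1567, 0.1106, 0.0783, 0.0369, 0.3134, 0.2212, 0.0276 (working shown to 4 dp, full precision carried).
Each pᵢ ln pᵢ term: 0.0553×(-2.8950)=-0.1601, 0.1567×(-1.8535)=-0.2904, 0.1106×(-2.2018)=-0.2435, 0.0783×(-2.5467)=-0.1995, 0.0369×(-3.3005)=-0.1217, 0.3134×(-1.1604)=-0.3636, 0.2212×(-1.5087)=-0.3337, 0.0276×(-3.5881)=-0.0992.
Sum = -1.8118, so H' = 1.81.

1.81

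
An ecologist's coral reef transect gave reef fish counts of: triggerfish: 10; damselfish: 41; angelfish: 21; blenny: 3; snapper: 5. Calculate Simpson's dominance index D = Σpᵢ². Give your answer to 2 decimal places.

0.35

Total N = 10+41+21+3+5 = 80, so the proportions are 0.125, 0.5125, 0.2625, 0.0375, 0.0625 (working shown to 4 dp, full precision carried).
D = 0.125² + 0.5125² + 0.2625² + 0.0375² + 0.0625² = 0.0156 + 0.2627 + 0.0689 + 0.0014 + 0.0039 = 0.3525.
To 2 decimal places, D = 0.35.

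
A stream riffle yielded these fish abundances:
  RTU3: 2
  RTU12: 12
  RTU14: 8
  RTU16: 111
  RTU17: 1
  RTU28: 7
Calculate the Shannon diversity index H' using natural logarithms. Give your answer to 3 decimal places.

Total N = 2+12+8+111+1+7 = 141, so the proportions are 0.01418, 0.08511, 0.05674, 0.78723, 0.00709, 0.04965 (working shown to 5 dp, full precision carried).
Each pᵢ ln pᵢ term: 0.01418×(-4.25561)=-0.06036, 0.08511×(-2.46385)=-0.20969, 0.05674×(-2.86932)=-0.16280, 0.78723×(-0.23923)=-0.18833, 0.00709×(-4.94876)=-0.03510, 0.04965×(-3.00285)=-0.14908.
Sum = -0.80536, so H' = 0.805.

0.805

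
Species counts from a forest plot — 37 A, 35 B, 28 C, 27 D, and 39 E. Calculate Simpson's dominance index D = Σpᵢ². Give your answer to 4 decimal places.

0.2042

Total N = 37+35+28+27+39 = 166, so the proportions are 0.222892, 0.210843, 0.168675, 0.162651, 0.23494 (working shown to 6 dp, full precision carried).
D = 0.222892² + 0.210843² + 0.168675² + 0.162651² + 0.23494² = 0.049681 + 0.044455 + 0.028451 + 0.026455 + 0.055197 = 0.204239.
To 4 decimal places, D = 0.2042.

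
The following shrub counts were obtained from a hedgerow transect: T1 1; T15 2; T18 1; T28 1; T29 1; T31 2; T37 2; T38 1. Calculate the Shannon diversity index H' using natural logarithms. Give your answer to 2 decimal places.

Total N = 1+2+1+1+1+2+2+1 = 11, so the proportions are 0.0909, 0.1818, 0.0909, 0.0909, 0.0909, 0.1818, 0.1818, 0.0909 (working shown to 4 dp, full precision carried).
Each pᵢ ln pᵢ term: 0.0909×(-2.3979)=-0.2180, 0.1818×(-1.7047)=-0.3100, 0.0909×(-2.3979)=-0.2180, 0.0909×(-2.3979)=-0.2180, 0.0909×(-2.3979)=-0.2180, 0.1818×(-1.7047)=-0.3100, 0.1818×(-1.7047)=-0.3100, 0.0909×(-2.3979)=-0.2180.
Sum = -2.0198, so H' = 2.02.

2.02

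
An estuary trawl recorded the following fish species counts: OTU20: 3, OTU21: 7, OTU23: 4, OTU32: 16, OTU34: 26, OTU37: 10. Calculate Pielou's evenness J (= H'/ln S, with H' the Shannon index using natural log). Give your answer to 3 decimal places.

Total N = 3+7+4+16+26+10 = 66, so the proportions are 0.04545, 0.10606, 0.06061, 0.24242, 0.39394, 0.15152 (working shown to 5 dp, full precision carried).
H' = −Σ pᵢ ln pᵢ = −((-0.14050) + (-0.23797) + (-0.16990) + (-0.34353) + (-0.36698) + (-0.28592)) = 1.54480.
With S = 6 species, ln S = 1.79176, so J = 1.54480/1.79176 = 0.86217, i.e. 0.862 to 3 decimal places.

0.862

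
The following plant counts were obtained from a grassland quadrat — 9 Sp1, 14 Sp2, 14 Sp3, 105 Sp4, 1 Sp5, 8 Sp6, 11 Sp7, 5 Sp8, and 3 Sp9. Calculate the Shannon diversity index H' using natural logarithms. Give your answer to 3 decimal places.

1.391

Total N = 9+14+14+105+1+8+11+5+3 = 170, so the proportions are 0.05294, 0.08235, 0.08235, 0.61765, 0.00588, 0.04706, 0.06471, 0.02941, 0.01765 (working shown to 5 dp, full precision carried).
Each pᵢ ln pᵢ term: 0.05294×(-2.93857)=-0.15557, 0.08235×(-2.49674)=-0.20561, 0.08235×(-2.49674)=-0.20561, 0.61765×(-0.48184)=-0.29761, 0.00588×(-5.13580)=-0.03021, 0.04706×(-3.05636)=-0.14383, 0.06471×(-2.73790)=-0.17716, 0.02941×(-3.52636)=-0.10372, 0.01765×(-4.03719)=-0.07124.
Sum = -1.39056, so H' = 1.391.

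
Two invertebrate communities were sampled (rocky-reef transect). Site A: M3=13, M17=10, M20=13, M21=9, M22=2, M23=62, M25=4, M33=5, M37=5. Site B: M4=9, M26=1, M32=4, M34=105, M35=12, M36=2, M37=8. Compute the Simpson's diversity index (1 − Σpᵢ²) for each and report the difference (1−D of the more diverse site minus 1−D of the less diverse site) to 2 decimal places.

Site A: N=123, proportions 0.1057, 0.0813, 0.1057, 0.0732, 0.0163, 0.5041, 0.0325, 0.0407, 0.0407, giving 1−D = 0.7070 (working shown to 4 dp, full precision carried).
Site B: N=141, proportions 0.0638, 0.0071, 0.0284, 0.7447, 0.0851, 0.0142, 0.0567, giving 1−D = 0.4299.
Difference = |0.7070 − 0.4299| = 0.2771, i.e. 0.28 to 2 decimal places.

0.28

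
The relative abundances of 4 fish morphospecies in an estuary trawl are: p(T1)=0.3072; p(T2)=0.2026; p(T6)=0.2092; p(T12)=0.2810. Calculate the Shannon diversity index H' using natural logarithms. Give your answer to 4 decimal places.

Each pᵢ ln pᵢ term (working shown to 6 dp, full precision carried): 0.3072×(-1.180256)=-0.362575, 0.2026×(-1.596522)=-0.323455, 0.2092×(-1.564465)=-0.327286, 0.281×(-1.269401)=-0.356702.
Sum = -1.370018, so H' = 1.3700.

1.3700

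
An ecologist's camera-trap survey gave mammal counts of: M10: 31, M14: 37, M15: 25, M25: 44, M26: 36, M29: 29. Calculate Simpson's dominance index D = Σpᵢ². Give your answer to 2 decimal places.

0.17

Total N = 31+37+25+44+36+29 = 202, so the proportions are 0.1535, 0.1832, 0.1238, 0.2178, 0.1782, 0.1436 (working shown to 4 dp, full precision carried).
D = 0.1535² + 0.1832² + 0.1238² + 0.2178² + 0.1782² + 0.1436² = 0.0236 + 0.0336 + 0.0153 + 0.0474 + 0.0318 + 0.0206 = 0.1722.
To 2 decimal places, D = 0.17.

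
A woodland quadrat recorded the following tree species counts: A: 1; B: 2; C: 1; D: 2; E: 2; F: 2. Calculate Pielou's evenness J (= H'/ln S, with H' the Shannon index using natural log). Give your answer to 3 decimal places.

Total N = 1+2+1+2+2+2 = 10, so the proportions are 0.1, 0.2, 0.1, 0.2, 0.2, 0.2 (working shown to 5 dp, full precision carried).
H' = −Σ pᵢ ln pᵢ = −((-0.23026) + (-0.32189) + (-0.23026) + (-0.32189) + (-0.32189) + (-0.32189)) = 1.74807.
With S = 6 species, ln S = 1.79176, so J = 1.74807/1.79176 = 0.97561, i.e. 0.976 to 3 decimal places.

0.976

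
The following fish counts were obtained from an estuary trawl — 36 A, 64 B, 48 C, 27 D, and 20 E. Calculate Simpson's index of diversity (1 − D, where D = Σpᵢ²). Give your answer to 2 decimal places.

0.77

Total N = 36+64+48+27+20 = 195, so the proportions are 0.1846, 0.3282, 0.2462, 0.1385, 0.1026 (working shown to 4 dp, full precision carried).
D = 0.1846² + 0.3282² + 0.2462² + 0.1385² + 0.1026² = 0.0341 + 0.1077 + 0.0606 + 0.0192 + 0.0105 = 0.2321.
So 1 − D = 0.7679, i.e. 0.77 to 2 decimal places.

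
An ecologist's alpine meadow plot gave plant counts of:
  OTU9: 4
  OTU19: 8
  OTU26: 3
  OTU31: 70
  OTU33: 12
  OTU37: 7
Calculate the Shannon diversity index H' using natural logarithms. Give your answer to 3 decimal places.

1.122

Total N = 4+8+3+70+12+7 = 104, so the proportions are 0.03846, 0.07692, 0.02885, 0.67308, 0.11538, 0.06731 (working shown to 5 dp, full precision carried).
Each pᵢ ln pᵢ term: 0.03846×(-3.25810)=-0.12531, 0.07692×(-2.56495)=-0.19730, 0.02885×(-3.54578)=-0.10228, 0.67308×(-0.39590)=-0.26647, 0.11538×(-2.15948)=-0.24917, 0.06731×(-2.69848)=-0.18163.
Sum = -1.12217, so H' = 1.122.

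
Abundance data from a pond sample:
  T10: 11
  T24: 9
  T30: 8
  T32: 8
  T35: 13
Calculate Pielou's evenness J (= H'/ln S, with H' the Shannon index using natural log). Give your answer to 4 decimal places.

0.9882

Total N = 11+9+8+8+13 = 49, so the proportions are 0.22449, 0.183673, 0.163265, 0.163265, 0.265306 (working shown to 6 dp, full precision carried).
H' = −Σ pᵢ ln pᵢ = −((-0.335371) + (-0.311252) + (-0.295899) + (-0.295899) + (-0.352027)) = 1.590447.
With S = 5 species, ln S = 1.609438, so J = 1.590447/1.609438 = 0.988200, i.e. 0.9882 to 4 decimal places.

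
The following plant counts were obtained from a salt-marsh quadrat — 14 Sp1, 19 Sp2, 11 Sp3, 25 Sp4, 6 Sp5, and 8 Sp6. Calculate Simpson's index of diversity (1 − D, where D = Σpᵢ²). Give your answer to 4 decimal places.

Total N = 14+19+11+25+6+8 = 83, so the proportions are 0.168675, 0.228916, 0.13253, 0.301205, 0.072289, 0.096386 (working shown to 6 dp, full precision carried).
D = 0.168675² + 0.228916² + 0.13253² + 0.301205² + 0.072289² + 0.096386² = 0.028451 + 0.052402 + 0.017564 + 0.090724 + 0.005226 + 0.009290 = 0.203658.
So 1 − D = 0.796342, i.e. 0.7963 to 4 decimal places.

0.7963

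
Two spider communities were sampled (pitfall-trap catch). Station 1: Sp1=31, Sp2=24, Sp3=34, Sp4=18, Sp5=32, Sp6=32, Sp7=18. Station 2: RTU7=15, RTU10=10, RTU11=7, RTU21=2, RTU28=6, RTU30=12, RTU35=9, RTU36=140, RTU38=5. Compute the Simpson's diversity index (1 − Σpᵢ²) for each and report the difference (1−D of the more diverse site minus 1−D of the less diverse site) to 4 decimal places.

Station 1: N=189, proportions 0.164021, 0.126984, 0.179894, 0.095238, 0.169312, 0.169312, 0.095238, giving 1−D = 0.849136 (working shown to 6 dp, full precision carried).
Station 2: N=206, proportions 0.072816, 0.048544, 0.033981, 0.009709, 0.029126, 0.058252, 0.043689, 0.679612, 0.024272, giving 1−D = 0.522481.
Difference = |0.849136 − 0.522481| = 0.326655, i.e. 0.3267 to 4 decimal places.

0.3267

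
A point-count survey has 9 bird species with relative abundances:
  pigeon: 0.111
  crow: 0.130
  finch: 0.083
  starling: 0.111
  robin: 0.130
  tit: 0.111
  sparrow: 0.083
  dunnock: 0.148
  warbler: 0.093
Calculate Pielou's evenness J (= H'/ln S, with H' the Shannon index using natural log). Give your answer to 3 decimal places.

0.992

H' = −Σ pᵢ ln pᵢ = −((-0.24400) + (-0.26523) + (-0.20658) + (-0.24400) + (-0.26523) + (-0.24400) + (-0.20658) + (-0.28276) + (-0.22089)) = 2.17928 (working shown to 5 dp, full precision carried).
With S = 9 species, ln S = 2.19722, so J = 2.17928/2.19722 = 0.99183, i.e. 0.992 to 3 decimal places.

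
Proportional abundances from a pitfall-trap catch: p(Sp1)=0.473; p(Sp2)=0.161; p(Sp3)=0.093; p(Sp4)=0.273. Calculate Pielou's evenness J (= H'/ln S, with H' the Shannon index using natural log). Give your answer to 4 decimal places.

0.8826

H' = −Σ pᵢ ln pᵢ = −((-0.354116) + (-0.294042) + (-0.220889) + (-0.354431)) = 1.223480 (working shown to 6 dp, full precision carried).
With S = 4 species, ln S = 1.386294, so J = 1.223480/1.386294 = 0.882554, i.e. 0.8826 to 4 decimal places.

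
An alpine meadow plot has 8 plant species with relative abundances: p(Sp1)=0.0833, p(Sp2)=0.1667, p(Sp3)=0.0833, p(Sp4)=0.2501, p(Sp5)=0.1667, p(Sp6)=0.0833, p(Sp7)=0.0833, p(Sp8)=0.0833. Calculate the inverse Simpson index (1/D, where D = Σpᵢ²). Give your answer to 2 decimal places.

6.54

D = 0.0833² + 0.1667² + 0.0833² + 0.2501² + 0.1667² + 0.0833² + 0.0833² + 0.0833² = 0.006939 + 0.027789 + 0.006939 + 0.062550 + 0.027789 + 0.006939 + 0.006939 + 0.006939 = 0.152822 (working shown to 6 dp, full precision carried).
So 1/D = 6.5436, i.e. 6.54 to 2 decimal places.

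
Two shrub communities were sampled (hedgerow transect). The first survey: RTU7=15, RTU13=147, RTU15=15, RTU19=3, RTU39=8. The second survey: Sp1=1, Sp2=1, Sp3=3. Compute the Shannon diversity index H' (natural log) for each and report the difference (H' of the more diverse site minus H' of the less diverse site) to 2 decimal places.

The first survey: N=188, proportions 0.0798, 0.7819, 0.0798, 0.016, 0.0426, giving H' = 0.7962 (working shown to 4 dp, full precision carried).
The second survey: N=5, proportions 0.2, 0.2, 0.6, giving H' = 0.9503.
Difference = |0.7962 − 0.9503| = 0.1541, i.e. 0.15 to 2 decimal places.

0.15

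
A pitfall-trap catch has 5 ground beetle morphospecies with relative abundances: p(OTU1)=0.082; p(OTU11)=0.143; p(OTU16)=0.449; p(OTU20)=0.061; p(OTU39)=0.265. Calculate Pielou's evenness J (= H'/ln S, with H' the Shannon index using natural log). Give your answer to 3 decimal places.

0.848

H' = −Σ pᵢ ln pᵢ = −((-0.20508) + (-0.27812) + (-0.35953) + (-0.17061) + (-0.35193)) = 1.36527 (working shown to 5 dp, full precision carried).
With S = 5 species, ln S = 1.60944, so J = 1.36527/1.60944 = 0.84829, i.e. 0.848 to 3 decimal places.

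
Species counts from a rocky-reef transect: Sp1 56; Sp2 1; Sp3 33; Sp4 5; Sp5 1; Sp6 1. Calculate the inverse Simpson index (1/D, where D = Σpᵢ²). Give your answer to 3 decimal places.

Total N = 56+1+33+5+1+1 = 97, so the proportions are 0.57732, 0.010309, 0.340206, 0.051546, 0.010309, 0.010309 (working shown to 6 dp, full precision carried).
D = 0.57732² + 0.010309² + 0.340206² + 0.051546² + 0.010309² + 0.010309² = 0.333298 + 0.000106 + 0.115740 + 0.002657 + 0.000106 + 0.000106 = 0.452014.
So 1/D = 2.21232, i.e. 2.212 to 3 decimal places.

2.212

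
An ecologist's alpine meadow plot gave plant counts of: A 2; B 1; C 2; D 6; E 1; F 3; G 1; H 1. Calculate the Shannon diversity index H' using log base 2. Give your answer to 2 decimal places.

2.66

Total N = 2+1+2+6+1+3+1+1 = 17, so the proportions are 0.1176, 0.0588, 0.1176, 0.3529, 0.0588, 0.1765, 0.0588, 0.0588 (working shown to 4 dp, full precision carried).
Each pᵢ log₂ pᵢ term: 0.1176×(-3.0875)=-0.3632, 0.0588×(-4.0875)=-0.2404, 0.1176×(-3.0875)=-0.3632, 0.3529×(-1.5025)=-0.5303, 0.0588×(-4.0875)=-0.2404, 0.1765×(-2.5025)=-0.4416, 0.0588×(-4.0875)=-0.2404, 0.0588×(-4.0875)=-0.2404.
Sum = -2.6601, so H' = 2.66.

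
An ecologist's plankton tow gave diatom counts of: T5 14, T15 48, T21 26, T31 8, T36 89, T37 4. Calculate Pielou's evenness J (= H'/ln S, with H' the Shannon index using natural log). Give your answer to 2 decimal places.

Total N = 14+48+26+8+89+4 = 189, so the proportions are 0.0741, 0.254, 0.1376, 0.0423, 0.4709, 0.0212 (working shown to 4 dp, full precision carried).
H' = −Σ pᵢ ln pᵢ = −((-0.1928) + (-0.3481) + (-0.2729) + (-0.1339) + (-0.3546) + (-0.0816)) = 1.3838.
With S = 6 species, ln S = 1.7918, so J = 1.3838/1.7918 = 0.7723, i.e. 0.77 to 2 decimal places.

0.77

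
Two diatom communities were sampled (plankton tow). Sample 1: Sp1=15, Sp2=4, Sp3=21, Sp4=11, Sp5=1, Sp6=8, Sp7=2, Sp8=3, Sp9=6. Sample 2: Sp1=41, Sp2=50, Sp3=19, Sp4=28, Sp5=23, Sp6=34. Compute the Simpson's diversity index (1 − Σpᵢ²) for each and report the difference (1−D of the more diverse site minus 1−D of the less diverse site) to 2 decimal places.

Sample 1: N=71, proportions 0.2113, 0.0563, 0.2958, 0.1549, 0.0141, 0.1127, 0.0282, 0.0423, 0.0845, giving 1−D = 0.8181 (working shown to 4 dp, full precision carried).
Sample 2: N=195, proportions 0.2103, 0.2564, 0.0974, 0.1436, 0.1179, 0.1744, giving 1−D = 0.8156.
Difference = |0.8181 − 0.8156| = 0.0025, i.e. 0.00 to 2 decimal places.

0.00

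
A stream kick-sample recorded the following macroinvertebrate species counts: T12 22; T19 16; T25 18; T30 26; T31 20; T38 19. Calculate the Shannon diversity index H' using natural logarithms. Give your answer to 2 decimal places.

1.78

Total N = 22+16+18+26+20+19 = 121, so the proportions are 0.1818, 0.1322, 0.1488, 0.2149, 0.1653, 0.157 (working shown to 4 dp, full precision carried).
Each pᵢ ln pᵢ term: 0.1818×(-1.7047)=-0.3100, 0.1322×(-2.0232)=-0.2675, 0.1488×(-1.9054)=-0.2835, 0.2149×(-1.5377)=-0.3304, 0.1653×(-1.8001)=-0.2975, 0.157×(-1.8514)=-0.2907.
Sum = -1.7796, so H' = 1.78.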